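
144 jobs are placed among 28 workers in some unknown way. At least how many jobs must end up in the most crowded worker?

By pigeonhole, the 28 workers are the holes and the 144 jobs are the pigeons.
If every worker held at most 5 jobs, the total would be at most 28 × 5 = 140, which is less than 144.
So some worker holds at least ⌈144/28⌉ = 6 jobs.

6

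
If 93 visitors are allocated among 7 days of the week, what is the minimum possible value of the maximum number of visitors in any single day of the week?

14

The 7 days of the week are the holes and the 93 visitors are the pigeons.
If every day of the week held at most 13 visitors, the total would be at most 7 × 13 = 91, which is less than 93.
So some day of the week holds at least ⌈93/7⌉ = 14 visitors.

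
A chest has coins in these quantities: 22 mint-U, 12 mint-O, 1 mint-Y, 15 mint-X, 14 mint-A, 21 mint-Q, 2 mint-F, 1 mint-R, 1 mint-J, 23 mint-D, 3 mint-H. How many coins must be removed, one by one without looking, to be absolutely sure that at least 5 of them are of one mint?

33

Put each drawn coin into a box by mint. The largest draw with every box below 5 takes min(count, 4) from each mint; mints with fewer than 4 contribute all they have.
Σ min(cᵢ, 4) = 4 + 4 + 1 + 4 + 4 + 4 + 2 + 1 + 1 + 4 + 3 = 32.
Draw number 32 + 1 = 33 must push one box to 5.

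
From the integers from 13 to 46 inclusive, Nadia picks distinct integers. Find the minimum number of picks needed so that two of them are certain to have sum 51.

22

Group the elements by complementary pair {x, 51−x}: {13,38}, {14,37}, {15,36}, …, giving 13 two-element pairs and 8 integers whose partner 51−x falls outside [13,46].
Pigeonhole: treating each of those 21 groups as a pigeonhole, one can pick one integer per group — 21 integers — with no two summing to 51.
The 22nd integer lands in an occupied pair, forcing a sum of 51.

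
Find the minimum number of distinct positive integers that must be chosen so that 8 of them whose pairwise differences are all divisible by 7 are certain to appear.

50

Integers whose pairwise differences are multiples of 7 are exactly those sharing a remainder mod 7. The 7 residue classes mod 7 are the pigeonholes.
With 49 integers one could put 7 in each residue class and have no class reach 8.
The 50th integer pushes some class to 8, so 7·7 + 1 = 50.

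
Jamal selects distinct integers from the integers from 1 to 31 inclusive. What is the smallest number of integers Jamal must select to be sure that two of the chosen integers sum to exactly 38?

Group the elements by complementary pair {x, 38−x}: {7,31}, {8,30}, {9,29}, …, giving 12 two-element pairs, the single value 19 (it cannot pair with itself since the integers are distinct), and 6 integers whose partner 38−x falls outside [1,31].
Treating each of those 19 groups as a pigeonhole, one can pick one integer per group — 19 integers — with no two summing to 38.
The 20th integer lands in an occupied pair, forcing a sum of 38.

20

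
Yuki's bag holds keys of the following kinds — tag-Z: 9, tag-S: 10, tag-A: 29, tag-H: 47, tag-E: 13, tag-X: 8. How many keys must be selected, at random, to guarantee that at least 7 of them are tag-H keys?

76

In the worst case for collecting tag-H keys, every non-tag-H key comes out first.
There are 9 + 10 + 29 + 13 + 8 = 69 non-tag-H keys altogether.
After those, each further key must be tag-H, so 69 + 7 = 76 draws guarantee 7 tag-H keys.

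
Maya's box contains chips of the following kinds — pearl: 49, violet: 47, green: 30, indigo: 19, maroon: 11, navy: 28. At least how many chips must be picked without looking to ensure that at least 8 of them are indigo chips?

173

In the worst case for collecting indigo chips, every non-indigo chip comes out first.
There are 49 + 47 + 30 + 11 + 28 = 165 non-indigo chips altogether.
After those, each further chip must be indigo, so 165 + 8 = 173 draws guarantee 8 indigo chips.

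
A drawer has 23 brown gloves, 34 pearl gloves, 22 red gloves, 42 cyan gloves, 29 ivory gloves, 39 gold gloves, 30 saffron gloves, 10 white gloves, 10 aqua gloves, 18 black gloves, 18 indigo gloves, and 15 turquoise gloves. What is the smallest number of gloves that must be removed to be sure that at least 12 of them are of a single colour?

131

The 12 colours are the holes; the gloves drawn are the pigeons.
To avoid 12 of any one colour, the worst case takes at most 11 of each colour, or every glove of a colour that has fewer than 11.
That gives 11 + 11 + 11 + 11 + 11 + 11 + 11 + 10 + 10 + 11 + 11 + 11 = 130 gloves with no colour reaching 12.
The next glove forces some colour to 12, so 130 + 1 = 131.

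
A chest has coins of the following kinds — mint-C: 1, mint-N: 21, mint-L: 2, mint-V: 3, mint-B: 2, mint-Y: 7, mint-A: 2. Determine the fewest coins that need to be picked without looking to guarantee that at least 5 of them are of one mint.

Put each drawn coin into a box by mint. The largest draw with every box below 5 takes min(count, 4) from each mint; mints with fewer than 4 contribute all they have.
Σ min(cᵢ, 4) = 1 + 4 + 2 + 3 + 2 + 4 + 2 = 18.
Draw number 18 + 1 = 19 must push one box to 5.

19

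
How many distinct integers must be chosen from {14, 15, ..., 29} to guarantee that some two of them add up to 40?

Group the elements by complementary pair {x, 40−x}: {14,26}, {15,25}, {16,24}, …, giving 6 two-element pairs, the single value 20 (it cannot pair with itself since the integers are distinct), and 3 integers whose partner 40−x falls outside [14,29].
Pigeonhole: treating each of those 10 groups as a pigeonhole, one can pick one integer per group — 10 integers — with no two summing to 40.
The 11th integer lands in an occupied pair, forcing a sum of 40.

11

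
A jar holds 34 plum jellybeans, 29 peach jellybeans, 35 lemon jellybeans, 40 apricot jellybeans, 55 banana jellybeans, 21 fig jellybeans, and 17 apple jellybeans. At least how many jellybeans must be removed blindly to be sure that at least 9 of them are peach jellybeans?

211

In the worst case for collecting peach jellybeans, every non-peach jellybean comes out first.
There are 34 + 35 + 40 + 55 + 21 + 17 = 202 non-peach jellybeans altogether.
After those, each further jellybean must be peach, so 202 + 9 = 211 draws guarantee 9 peach jellybeans.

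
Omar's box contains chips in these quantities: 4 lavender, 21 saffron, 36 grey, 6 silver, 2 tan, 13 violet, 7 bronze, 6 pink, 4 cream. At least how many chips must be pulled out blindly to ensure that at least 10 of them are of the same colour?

By the pigeonhole principle, the 9 colours are the holes; the chips drawn are the pigeons.
To avoid 10 of any one colour, the worst case takes at most 9 of each colour, or every chip of a colour that has fewer than 9.
That gives 4 + 9 + 9 + 6 + 2 + 9 + 7 + 6 + 4 = 56 chips with no colour reaching 10.
The next chip forces some colour to 10, so 56 + 1 = 57.

57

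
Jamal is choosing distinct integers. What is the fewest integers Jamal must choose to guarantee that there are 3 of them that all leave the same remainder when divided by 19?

39

The 19 residue classes mod 19 are the pigeonholes.
With 38 integers one could put 2 in each residue class and have no class reach 3.
The 39th integer pushes some class to 3, so 19·2 + 1 = 39.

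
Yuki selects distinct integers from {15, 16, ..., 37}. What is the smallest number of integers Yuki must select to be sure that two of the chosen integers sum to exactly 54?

14

A set avoiding the sum 54 can contain at most one of each pair {x, 54−x}, plus the 3 elements whose complement lies outside the range or equal to its own complement.
The integers 15, …, 27 (13 of them) are such a set: any two sum to at least 15+16 = 31 and at most 26+27 = 53 < 54.
Pigeonhole: any 14th integer completes one of the 10 pairs, so 14 choices force a sum of 54.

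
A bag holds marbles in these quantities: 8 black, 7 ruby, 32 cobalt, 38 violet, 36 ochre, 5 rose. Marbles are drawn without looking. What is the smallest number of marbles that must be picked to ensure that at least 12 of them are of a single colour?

54

Put each drawn marble into a box by colour. The largest draw with every box below 12 takes min(count, 11) from each colour; colours with fewer than 11 contribute all they have.
Σ min(cᵢ, 11) = 8 + 7 + 11 + 11 + 11 + 5 = 53.
Draw number 53 + 1 = 54 must push one box to 12.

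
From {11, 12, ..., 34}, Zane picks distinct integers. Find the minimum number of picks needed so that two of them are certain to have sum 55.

18

Two chosen integers sum to 55 exactly when both halves of some pair {x, 55−x} with 21 ≤ x ≤ 55−x ≤ 34 are chosen — 7 such pairs.
The remaining 10 elements (those with no distinct partner in range) can never complete a 55-sum, so the worst case takes all of them and one from each pair: 10 + 7 = 17.
The 18th integer has to be the second member of some pair, so 17 + 1 = 18.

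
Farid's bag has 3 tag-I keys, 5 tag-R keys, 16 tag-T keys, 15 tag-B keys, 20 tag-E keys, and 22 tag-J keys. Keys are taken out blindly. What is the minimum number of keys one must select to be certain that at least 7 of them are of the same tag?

Put each drawn key into a box by tag. The largest draw with every box below 7 takes min(count, 6) from each tag; tags with fewer than 6 contribute all they have.
Σ min(cᵢ, 6) = 3 + 5 + 6 + 6 + 6 + 6 = 32.
Draw number 32 + 1 = 33 must push one box to 7.

33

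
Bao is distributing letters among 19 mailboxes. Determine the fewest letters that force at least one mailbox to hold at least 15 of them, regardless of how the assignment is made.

With 266 letters one could put exactly 14 in each of the 19 mailboxes, and no mailbox would reach 15.
Pigeonhole: one more letter must land in a mailbox that already has 14, giving it 15.
So 19 × 14 + 1 = 267 letters are required.

267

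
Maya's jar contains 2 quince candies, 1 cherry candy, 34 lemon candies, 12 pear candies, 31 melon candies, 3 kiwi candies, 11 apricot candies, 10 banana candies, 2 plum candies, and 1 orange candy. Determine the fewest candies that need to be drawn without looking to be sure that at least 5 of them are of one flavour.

30

By pigeonhole, the 10 flavours are the holes; the candies drawn are the pigeons.
To avoid 5 of any one flavour, the worst case takes at most 4 of each flavour, or every candy of a flavour that has fewer than 4.
That gives 2 + 1 + 4 + 4 + 4 + 3 + 4 + 4 + 2 + 1 = 29 candies with no flavour reaching 5.
The next candy forces some flavour to 5, so 29 + 1 = 30.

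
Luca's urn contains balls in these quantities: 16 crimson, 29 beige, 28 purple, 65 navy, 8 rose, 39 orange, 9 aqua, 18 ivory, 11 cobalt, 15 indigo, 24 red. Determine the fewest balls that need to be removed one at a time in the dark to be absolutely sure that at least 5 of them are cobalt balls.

In the worst case for collecting cobalt balls, every non-cobalt ball comes out first.
There are 16 + 29 + 28 + 65 + 8 + 39 + 9 + 18 + 15 + 24 = 251 non-cobalt balls altogether.
After those, each further ball must be cobalt, so 251 + 5 = 256 draws guarantee 5 cobalt balls.

256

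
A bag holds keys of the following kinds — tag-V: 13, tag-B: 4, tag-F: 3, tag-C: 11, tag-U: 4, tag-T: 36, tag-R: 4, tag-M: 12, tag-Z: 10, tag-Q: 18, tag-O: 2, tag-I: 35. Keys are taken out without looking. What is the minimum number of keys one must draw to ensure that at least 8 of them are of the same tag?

67

Pigeonhole: the 12 tags are the holes; the keys drawn are the pigeons.
To avoid 8 of any one tag, the worst case takes at most 7 of each tag, or every key of a tag that has fewer than 7.
That gives 7 + 4 + 3 + 7 + 4 + 7 + 4 + 7 + 7 + 7 + 2 + 7 = 66 keys with no tag reaching 8.
The next key forces some tag to 8, so 66 + 1 = 67.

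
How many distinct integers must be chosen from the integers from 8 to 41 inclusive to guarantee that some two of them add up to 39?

23

A set avoiding the sum 39 can contain at most one of each pair {x, 39−x}, plus the 10 elements whose complement lies outside the range.
The integers 20, …, 41 (22 of them) are such a set: any two sum to at least 20+21 = 41 > 39.
Any 23rd integer completes one of the 12 pairs, so 23 choices force a sum of 39.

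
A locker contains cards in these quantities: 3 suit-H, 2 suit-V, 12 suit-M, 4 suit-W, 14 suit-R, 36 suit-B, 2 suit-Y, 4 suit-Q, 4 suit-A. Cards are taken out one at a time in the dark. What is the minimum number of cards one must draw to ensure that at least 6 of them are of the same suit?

35

Pigeonhole: put each drawn card into a box by suit. The largest draw with every box below 6 takes min(count, 5) from each suit; suits with fewer than 5 contribute all they have.
Σ min(cᵢ, 5) = 3 + 2 + 5 + 4 + 5 + 5 + 2 + 4 + 4 = 34.
Draw number 34 + 1 = 35 must push one box to 6.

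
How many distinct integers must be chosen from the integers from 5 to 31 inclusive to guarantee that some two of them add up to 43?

Two chosen integers sum to 43 exactly when both halves of some pair {x, 43−x} with 12 ≤ x ≤ 43−x ≤ 31 are chosen — 10 such pairs.
The remaining 7 elements (those with no distinct partner in range) can never complete a 43-sum, so the worst case takes all of them and one from each pair: 7 + 10 = 17.
By the pigeonhole principle, the 18th integer has to be the second member of some pair, so 17 + 1 = 18.

18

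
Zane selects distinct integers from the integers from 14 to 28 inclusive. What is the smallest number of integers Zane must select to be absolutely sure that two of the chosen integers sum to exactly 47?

11

Two chosen integers sum to 47 exactly when both halves of some pair {x, 47−x} with 19 ≤ x ≤ 47−x ≤ 28 are chosen — 5 such pairs.
The remaining 5 elements (those with no distinct partner in range) can never complete a 47-sum, so the worst case takes all of them and one from each pair: 5 + 5 = 10.
By pigeonhole, the 11th integer has to be the second member of some pair, so 10 + 1 = 11.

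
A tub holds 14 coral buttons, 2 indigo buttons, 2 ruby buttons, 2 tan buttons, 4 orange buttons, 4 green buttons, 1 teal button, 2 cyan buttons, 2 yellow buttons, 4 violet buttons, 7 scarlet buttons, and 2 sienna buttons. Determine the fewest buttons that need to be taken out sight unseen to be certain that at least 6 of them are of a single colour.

An adversary could hand out at most 5 buttons per colour (10 colours run out sooner): 5 + 2 + 2 + 2 + 4 + 4 + 1 + 2 + 2 + 4 + 5 + 2 = 35 buttons and still no colour has 6.
One more button lands in a colour already at 5, so 36 draws are enough and 35 are not.

36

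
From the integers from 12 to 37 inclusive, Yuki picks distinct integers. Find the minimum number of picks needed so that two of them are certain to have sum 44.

A set avoiding the sum 44 can contain at most one of each pair {x, 44−x}, plus the 6 elements whose complement lies outside the range or equal to its own complement.
The integers 22, …, 37 (16 of them) are such a set: any two sum to at least 22+23 = 45 > 44.
Any 17th integer completes one of the 10 pairs, so 17 choices force a sum of 44.

17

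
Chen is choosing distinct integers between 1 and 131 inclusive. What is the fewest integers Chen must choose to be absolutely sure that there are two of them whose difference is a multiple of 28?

Integers whose pairwise differences are multiples of 28 are exactly those sharing a remainder mod 28. By pigeonhole, the 28 residue classes mod 28 are the pigeonholes.
With 28 integers one could put 1 in each residue class and have no class reach 2.
The 29th integer pushes some class to 2, so 28·1 + 1 = 29.

29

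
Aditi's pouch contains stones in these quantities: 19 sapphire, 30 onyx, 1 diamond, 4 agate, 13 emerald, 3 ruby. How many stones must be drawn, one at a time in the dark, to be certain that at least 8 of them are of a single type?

30

An adversary could hand out at most 7 stones per type (diamond, agate, ruby run out sooner): 7 + 7 + 1 + 4 + 7 + 3 = 29 stones and still no type has 8.
By pigeonhole, one more stone lands in a type already at 7, so 30 draws are enough and 29 are not.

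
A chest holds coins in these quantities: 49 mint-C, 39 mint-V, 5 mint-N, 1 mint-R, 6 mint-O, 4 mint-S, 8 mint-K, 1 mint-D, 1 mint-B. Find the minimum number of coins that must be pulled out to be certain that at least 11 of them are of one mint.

47

Put each drawn coin into a box by mint. The largest draw with every box below 11 takes min(count, 10) from each mint; mints with fewer than 10 contribute all they have.
Σ min(cᵢ, 10) = 10 + 10 + 5 + 1 + 6 + 4 + 8 + 1 + 1 = 46.
Draw number 46 + 1 = 47 must push one box to 11.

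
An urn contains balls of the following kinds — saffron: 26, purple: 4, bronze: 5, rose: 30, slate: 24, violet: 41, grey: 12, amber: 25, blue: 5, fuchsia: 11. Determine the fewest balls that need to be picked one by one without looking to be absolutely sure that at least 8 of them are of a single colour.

An adversary could hand out at most 7 balls per colour (purple, bronze, blue run out sooner): 7 + 4 + 5 + 7 + 7 + 7 + 7 + 7 + 5 + 7 = 63 balls and still no colour has 8.
By the pigeonhole principle, one more ball lands in a colour already at 7, so 64 draws are enough and 63 are not.

64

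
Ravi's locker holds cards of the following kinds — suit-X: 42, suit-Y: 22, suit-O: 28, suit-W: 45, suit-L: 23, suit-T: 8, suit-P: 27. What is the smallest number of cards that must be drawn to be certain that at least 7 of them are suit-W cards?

157

In the worst case for collecting suit-W cards, every non-suit-W card comes out first.
There are 42 + 22 + 28 + 23 + 8 + 27 = 150 non-suit-W cards altogether.
After those, each further card must be suit-W, so 150 + 7 = 157 draws guarantee 7 suit-W cards.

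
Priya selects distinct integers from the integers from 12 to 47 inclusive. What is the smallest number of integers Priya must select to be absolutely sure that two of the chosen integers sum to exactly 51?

23

Two chosen integers sum to 51 exactly when both halves of some pair {x, 51−x} with 12 ≤ x ≤ 51−x ≤ 39 are chosen — 14 such pairs.
The remaining 8 elements (those with no distinct partner in range) can never complete a 51-sum, so the worst case takes all of them and one from each pair: 8 + 14 = 22.
By the pigeonhole principle, the 23rd integer has to be the second member of some pair, so 22 + 1 = 23.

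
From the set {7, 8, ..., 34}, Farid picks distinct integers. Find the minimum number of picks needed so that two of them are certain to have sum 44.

A set avoiding the sum 44 can contain at most one of each pair {x, 44−x}, plus the 4 elements whose complement lies outside the range or equal to its own complement.
The integers 7, …, 22 (16 of them) are such a set: any two sum to at least 7+8 = 15 and at most 21+22 = 43 < 44.
Any 17th integer completes one of the 12 pairs, so 17 choices force a sum of 44.

17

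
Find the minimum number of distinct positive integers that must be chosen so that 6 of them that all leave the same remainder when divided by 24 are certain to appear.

121

By pigeonhole, the 24 residue classes mod 24 are the pigeonholes.
With 120 integers one could put 5 in each residue class and have no class reach 6.
The 121st integer pushes some class to 6, so 24·5 + 1 = 121.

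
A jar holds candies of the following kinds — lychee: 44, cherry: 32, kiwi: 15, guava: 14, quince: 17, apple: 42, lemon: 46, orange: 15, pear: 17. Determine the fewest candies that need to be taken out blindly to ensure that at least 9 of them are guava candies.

237

In the worst case for collecting guava candies, every non-guava candy comes out first.
There are 44 + 32 + 15 + 17 + 42 + 46 + 15 + 17 = 228 non-guava candies altogether.
After those, each further candy must be guava, so 228 + 9 = 237 draws guarantee 9 guava candies.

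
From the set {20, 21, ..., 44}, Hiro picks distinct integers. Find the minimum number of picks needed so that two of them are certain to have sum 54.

Two chosen integers sum to 54 exactly when both halves of some pair {x, 54−x} with 20 ≤ x ≤ 54−x ≤ 34 are chosen — 7 such pairs.
The remaining 11 elements (those with no distinct partner in range) can never complete a 54-sum, so the worst case takes all of them and one from each pair: 11 + 7 = 18.
The 19th integer has to be the second member of some pair, so 18 + 1 = 19.

19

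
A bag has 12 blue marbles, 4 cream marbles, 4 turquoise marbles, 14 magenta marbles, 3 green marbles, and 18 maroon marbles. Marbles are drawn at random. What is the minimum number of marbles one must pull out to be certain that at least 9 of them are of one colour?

36

By the pigeonhole principle, the 6 colours are the holes; the marbles drawn are the pigeons.
To avoid 9 of any one colour, the worst case takes at most 8 of each colour, or every marble of a colour that has fewer than 8.
That gives 8 + 4 + 4 + 8 + 3 + 8 = 35 marbles with no colour reaching 9.
The next marble forces some colour to 9, so 35 + 1 = 36.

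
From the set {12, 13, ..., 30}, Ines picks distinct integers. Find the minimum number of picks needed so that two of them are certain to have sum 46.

13

Two chosen integers sum to 46 exactly when both halves of some pair {x, 46−x} with 16 ≤ x ≤ 46−x ≤ 30 are chosen — 7 such pairs.
The remaining 5 elements (those with no distinct partner in range) can never complete a 46-sum, so the worst case takes all of them and one from each pair: 5 + 7 = 12.
The 13th integer has to be the second member of some pair, so 12 + 1 = 13.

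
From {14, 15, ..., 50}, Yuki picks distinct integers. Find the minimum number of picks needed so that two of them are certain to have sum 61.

A set avoiding the sum 61 can contain at most one of each pair {x, 61−x}, plus the 3 elements whose complement lies outside the range.
The integers 31, …, 50 (20 of them) are such a set: any two sum to at least 31+32 = 63 > 61.
Any 21st integer completes one of the 17 pairs, so 21 choices force a sum of 61.

21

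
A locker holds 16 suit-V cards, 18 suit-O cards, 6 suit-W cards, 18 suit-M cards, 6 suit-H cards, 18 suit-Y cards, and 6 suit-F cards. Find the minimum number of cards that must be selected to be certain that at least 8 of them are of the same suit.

By pigeonhole, put each drawn card into a box by suit. The largest draw with every box below 8 takes min(count, 7) from each suit; suits with fewer than 7 contribute all they have.
Σ min(cᵢ, 7) = 7 + 7 + 6 + 7 + 6 + 7 + 6 = 46.
Draw number 46 + 1 = 47 must push one box to 8.

47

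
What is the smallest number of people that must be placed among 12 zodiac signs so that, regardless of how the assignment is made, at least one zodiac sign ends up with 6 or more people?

61

With 60 people one could put exactly 5 in each of the 12 zodiac signs, and no zodiac sign would reach 6.
One more person must land in a zodiac sign that already has 5, giving it 6.
So 12 × 5 + 1 = 61 people are required.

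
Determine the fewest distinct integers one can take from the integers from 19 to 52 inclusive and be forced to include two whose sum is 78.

Two chosen integers sum to 78 exactly when both halves of some pair {x, 78−x} with 26 ≤ x ≤ 78−x ≤ 52 are chosen — 13 such pairs.
The remaining 8 elements (those with no distinct partner in range) can never complete a 78-sum, so the worst case takes all of them and one from each pair: 8 + 13 = 21.
Pigeonhole: the 22nd integer has to be the second member of some pair, so 21 + 1 = 22.

22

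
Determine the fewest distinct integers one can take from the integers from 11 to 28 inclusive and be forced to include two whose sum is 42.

Group the elements by complementary pair {x, 42−x}: {14,28}, {15,27}, {16,26}, …, giving 7 two-element pairs, the single value 21 (it cannot pair with itself since the integers are distinct), and 3 integers whose partner 42−x falls outside [11,28].
Treating each of those 11 groups as a pigeonhole, one can pick one integer per group — 11 integers — with no two summing to 42.
The 12th integer lands in an occupied pair, forcing a sum of 42.

12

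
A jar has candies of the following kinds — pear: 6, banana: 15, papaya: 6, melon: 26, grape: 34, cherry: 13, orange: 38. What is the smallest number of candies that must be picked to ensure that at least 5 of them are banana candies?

128

In the worst case for collecting banana candies, every non-banana candy comes out first.
There are 6 + 6 + 26 + 34 + 13 + 38 = 123 non-banana candies altogether.
After those, each further candy must be banana, so 123 + 5 = 128 draws guarantee 5 banana candies.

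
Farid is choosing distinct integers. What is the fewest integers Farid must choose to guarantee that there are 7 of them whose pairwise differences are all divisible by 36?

Integers whose pairwise differences are multiples of 36 are exactly those sharing a remainder mod 36. By pigeonhole, the 36 residue classes mod 36 are the pigeonholes.
With 216 integers one could put 6 in each residue class and have no class reach 7.
The 217th integer pushes some class to 7, so 36·6 + 1 = 217.

217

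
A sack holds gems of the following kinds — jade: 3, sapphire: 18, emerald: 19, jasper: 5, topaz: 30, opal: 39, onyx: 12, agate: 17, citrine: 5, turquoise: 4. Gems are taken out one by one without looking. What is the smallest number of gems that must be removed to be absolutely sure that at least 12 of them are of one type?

By pigeonhole, put each drawn gem into a box by type. The largest draw with every box below 12 takes min(count, 11) from each type; types with fewer than 11 contribute all they have.
Σ min(cᵢ, 11) = 3 + 11 + 11 + 5 + 11 + 11 + 11 + 11 + 5 + 4 = 83.
Draw number 83 + 1 = 84 must push one box to 12.

84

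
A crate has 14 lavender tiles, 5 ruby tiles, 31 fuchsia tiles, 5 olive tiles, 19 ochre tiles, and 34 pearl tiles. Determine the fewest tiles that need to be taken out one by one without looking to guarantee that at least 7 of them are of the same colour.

35

The 6 colours are the holes; the tiles drawn are the pigeons.
To avoid 7 of any one colour, the worst case takes at most 6 of each colour, or every tile of a colour that has fewer than 6.
That gives 6 + 5 + 6 + 5 + 6 + 6 = 34 tiles with no colour reaching 7.
The next tile forces some colour to 7, so 34 + 1 = 35.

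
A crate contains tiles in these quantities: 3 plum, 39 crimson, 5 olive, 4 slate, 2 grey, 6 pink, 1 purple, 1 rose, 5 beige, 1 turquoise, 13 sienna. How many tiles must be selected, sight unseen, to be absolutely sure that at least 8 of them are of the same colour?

By pigeonhole, put each drawn tile into a box by colour. The largest draw with every box below 8 takes min(count, 7) from each colour; colours with fewer than 7 contribute all they have.
Σ min(cᵢ, 7) = 3 + 7 + 5 + 4 + 2 + 6 + 1 + 1 + 5 + 1 + 7 = 42.
Draw number 42 + 1 = 43 must push one box to 8.

43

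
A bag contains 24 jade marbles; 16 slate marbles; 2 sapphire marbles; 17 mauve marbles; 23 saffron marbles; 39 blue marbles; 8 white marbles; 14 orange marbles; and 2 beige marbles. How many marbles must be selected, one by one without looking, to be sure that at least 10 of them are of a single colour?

67

Put each drawn marble into a box by colour. The largest draw with every box below 10 takes min(count, 9) from each colour; colours with fewer than 9 contribute all they have.
Σ min(cᵢ, 9) = 9 + 9 + 2 + 9 + 9 + 9 + 8 + 9 + 2 = 66.
Draw number 66 + 1 = 67 must push one box to 10.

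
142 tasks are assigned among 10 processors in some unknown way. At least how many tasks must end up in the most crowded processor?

15

The 10 processors are the holes and the 142 tasks are the pigeons.
If every processor held at most 14 tasks, the total would be at most 10 × 14 = 140, which is less than 142.
So some processor holds at least ⌈142/10⌉ = 15 tasks.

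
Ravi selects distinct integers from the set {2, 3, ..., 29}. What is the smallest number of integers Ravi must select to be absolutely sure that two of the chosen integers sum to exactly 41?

Group the elements by complementary pair {x, 41−x}: {12,29}, {13,28}, {14,27}, …, giving 9 two-element pairs and 10 integers whose partner 41−x falls outside [2,29].
Treating each of those 19 groups as a pigeonhole, one can pick one integer per group — 19 integers — with no two summing to 41.
The 20th integer lands in an occupied pair, forcing a sum of 41.

20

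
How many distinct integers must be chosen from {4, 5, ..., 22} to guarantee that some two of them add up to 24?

12

A set avoiding the sum 24 can contain at most one of each pair {x, 24−x}, plus the 3 elements whose complement lies outside the range or equal to its own complement.
The integers 12, …, 22 (11 of them) are such a set: any two sum to at least 12+13 = 25 > 24.
By pigeonhole, any 12th integer completes one of the 8 pairs, so 12 choices force a sum of 24.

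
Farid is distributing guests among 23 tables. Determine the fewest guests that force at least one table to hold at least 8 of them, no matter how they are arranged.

With 161 guests one could put exactly 7 in each of the 23 tables, and no table would reach 8.
One more guest must land in a table that already has 7, giving it 8.
So 23 × 7 + 1 = 162 guests are required.

162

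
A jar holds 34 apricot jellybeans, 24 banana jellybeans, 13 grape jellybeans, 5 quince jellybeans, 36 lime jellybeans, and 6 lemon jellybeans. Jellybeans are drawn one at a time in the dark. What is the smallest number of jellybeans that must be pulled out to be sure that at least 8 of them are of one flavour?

By pigeonhole, put each drawn jellybean into a box by flavour. The largest draw with every box below 8 takes min(count, 7) from each flavour; flavours with fewer than 7 contribute all they have.
Σ min(cᵢ, 7) = 7 + 7 + 7 + 5 + 7 + 6 = 39.
Draw number 39 + 1 = 40 must push one box to 8.

40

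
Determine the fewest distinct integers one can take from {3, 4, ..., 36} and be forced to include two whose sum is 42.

20

A set avoiding the sum 42 can contain at most one of each pair {x, 42−x}, plus the 4 elements whose complement lies outside the range or equal to its own complement.
The integers 3, …, 21 (19 of them) are such a set: any two sum to at least 3+4 = 7 and at most 20+21 = 41 < 42.
By pigeonhole, any 20th integer completes one of the 15 pairs, so 20 choices force a sum of 42.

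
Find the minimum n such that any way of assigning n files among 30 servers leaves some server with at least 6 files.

With 150 files one could put exactly 5 in each of the 30 servers, and no server would reach 6.
Pigeonhole: one more file must land in a server that already has 5, giving it 6.
So 30 × 5 + 1 = 151 files are required.

151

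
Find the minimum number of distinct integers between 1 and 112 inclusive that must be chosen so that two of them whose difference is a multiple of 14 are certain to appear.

Integers whose pairwise differences are multiples of 14 are exactly those sharing a remainder mod 14. The 14 residue classes mod 14 are the pigeonholes.
With 14 integers one could put 1 in each residue class and have no class reach 2.
The 15th integer pushes some class to 2, so 14·1 + 1 = 15.

15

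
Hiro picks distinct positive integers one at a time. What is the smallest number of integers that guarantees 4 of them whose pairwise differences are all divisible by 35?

Integers whose pairwise differences are multiples of 35 are exactly those sharing a remainder mod 35. By the pigeonhole principle, the 35 residue classes mod 35 are the pigeonholes.
With 105 integers one could put 3 in each residue class and have no class reach 4.
The 106th integer pushes some class to 4, so 35·3 + 1 = 106.

106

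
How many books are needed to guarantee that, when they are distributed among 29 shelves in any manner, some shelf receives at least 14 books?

378

With 377 books one could put exactly 13 in each of the 29 shelves, and no shelf would reach 14.
One more book must land in a shelf that already has 13, giving it 14.
So 29 × 13 + 1 = 378 books are required.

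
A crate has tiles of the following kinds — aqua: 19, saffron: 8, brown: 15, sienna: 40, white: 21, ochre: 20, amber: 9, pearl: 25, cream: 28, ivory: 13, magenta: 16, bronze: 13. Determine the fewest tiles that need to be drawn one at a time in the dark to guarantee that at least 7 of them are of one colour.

An adversary could hand out at most 6 tiles per colour: 6 + 6 + 6 + 6 + 6 + 6 + 6 + 6 + 6 + 6 + 6 + 6 = 72 tiles and still no colour has 7.
Pigeonhole: one more tile lands in a colour already at 6, so 73 draws are enough and 72 are not.

73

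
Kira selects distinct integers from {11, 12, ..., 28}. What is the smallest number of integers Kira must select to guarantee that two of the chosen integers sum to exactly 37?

11

A set avoiding the sum 37 can contain at most one of each pair {x, 37−x}, plus the 2 elements whose complement lies outside the range.
The integers 19, …, 28 (10 of them) are such a set: any two sum to at least 19+20 = 39 > 37.
By the pigeonhole principle, any 11th integer completes one of the 8 pairs, so 11 choices force a sum of 37.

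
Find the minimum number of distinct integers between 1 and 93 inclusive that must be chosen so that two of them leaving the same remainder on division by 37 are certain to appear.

38

The 37 residue classes mod 37 are the pigeonholes.
With 37 integers one could put 1 in each residue class and have no class reach 2.
The 38th integer pushes some class to 2, so 37·1 + 1 = 38.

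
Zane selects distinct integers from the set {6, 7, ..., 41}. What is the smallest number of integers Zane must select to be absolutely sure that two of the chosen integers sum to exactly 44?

Two chosen integers sum to 44 exactly when both halves of some pair {x, 44−x} with 6 ≤ x ≤ 44−x ≤ 38 are chosen — 16 such pairs.
The remaining 4 elements (those with no distinct partner in range) can never complete a 44-sum, so the worst case takes all of them and one from each pair: 4 + 16 = 20.
By the pigeonhole principle, the 21st integer has to be the second member of some pair, so 20 + 1 = 21.

21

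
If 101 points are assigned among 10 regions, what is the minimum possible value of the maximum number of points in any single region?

11

Pigeonhole: the 10 regions are the holes and the 101 points are the pigeons.
If every region held at most 10 points, the total would be at most 10 × 10 = 100, which is less than 101.
So some region holds at least ⌈101/10⌉ = 11 points.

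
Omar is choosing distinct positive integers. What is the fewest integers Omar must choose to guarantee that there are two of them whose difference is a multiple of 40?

41

Integers whose pairwise differences are multiples of 40 are exactly those sharing a remainder mod 40. The 40 residue classes mod 40 are the pigeonholes.
With 40 integers one could put 1 in each residue class and have no class reach 2.
The 41st integer pushes some class to 2, so 40·1 + 1 = 41.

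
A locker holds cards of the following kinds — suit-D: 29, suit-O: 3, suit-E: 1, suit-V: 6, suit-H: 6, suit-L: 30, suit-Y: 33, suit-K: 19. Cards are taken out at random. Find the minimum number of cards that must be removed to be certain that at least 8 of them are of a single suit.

45

An adversary could hand out at most 7 cards per suit (4 suits run out sooner): 7 + 3 + 1 + 6 + 6 + 7 + 7 + 7 = 44 cards and still no suit has 8.
Pigeonhole: one more card lands in a suit already at 7, so 45 draws are enough and 44 are not.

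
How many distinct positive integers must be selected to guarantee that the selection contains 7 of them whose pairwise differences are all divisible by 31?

187

Integers whose pairwise differences are multiples of 31 are exactly those sharing a remainder mod 31. By pigeonhole, the 31 residue classes mod 31 are the pigeonholes.
With 186 integers one could put 6 in each residue class and have no class reach 7.
The 187th integer pushes some class to 7, so 31·6 + 1 = 187.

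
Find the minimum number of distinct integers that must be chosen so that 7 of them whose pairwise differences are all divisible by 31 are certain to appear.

187

Integers whose pairwise differences are multiples of 31 are exactly those sharing a remainder mod 31. By pigeonhole, the 31 residue classes mod 31 are the pigeonholes.
With 186 integers one could put 6 in each residue class and have no class reach 7.
The 187th integer pushes some class to 7, so 31·6 + 1 = 187.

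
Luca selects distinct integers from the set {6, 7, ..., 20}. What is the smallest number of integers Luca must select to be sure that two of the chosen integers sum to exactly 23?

10

Two chosen integers sum to 23 exactly when both halves of some pair {x, 23−x} with 6 ≤ x ≤ 23−x ≤ 17 are chosen — 6 such pairs.
The remaining 3 elements (those with no distinct partner in range) can never complete a 23-sum, so the worst case takes all of them and one from each pair: 3 + 6 = 9.
The 10th integer has to be the second member of some pair, so 9 + 1 = 10.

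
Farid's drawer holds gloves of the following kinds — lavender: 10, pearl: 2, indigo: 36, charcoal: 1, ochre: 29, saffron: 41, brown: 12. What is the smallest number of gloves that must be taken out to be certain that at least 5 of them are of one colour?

By the pigeonhole principle, the 7 colours are the holes; the gloves drawn are the pigeons.
To avoid 5 of any one colour, the worst case takes at most 4 of each colour, or every glove of a colour that has fewer than 4.
That gives 4 + 2 + 4 + 1 + 4 + 4 + 4 = 23 gloves with no colour reaching 5.
The next glove forces some colour to 5, so 23 + 1 = 24.

24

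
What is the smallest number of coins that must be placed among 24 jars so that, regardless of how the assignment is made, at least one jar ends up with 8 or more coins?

169

With 168 coins one could put exactly 7 in each of the 24 jars, and no jar would reach 8.
One more coin must land in a jar that already has 7, giving it 8.
So 24 × 7 + 1 = 169 coins are required.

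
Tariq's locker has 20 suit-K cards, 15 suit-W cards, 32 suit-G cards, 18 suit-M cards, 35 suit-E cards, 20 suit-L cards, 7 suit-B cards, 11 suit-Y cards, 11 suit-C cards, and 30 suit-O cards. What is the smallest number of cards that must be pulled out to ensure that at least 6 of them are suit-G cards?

In the worst case for collecting suit-G cards, every non-suit-G card comes out first.
There are 20 + 15 + 18 + 35 + 20 + 7 + 11 + 11 + 30 = 167 non-suit-G cards altogether.
After those, each further card must be suit-G, so 167 + 6 = 173 draws guarantee 6 suit-G cards.

173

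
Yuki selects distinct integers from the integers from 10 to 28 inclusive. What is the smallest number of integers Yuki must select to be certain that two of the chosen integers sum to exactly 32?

14

A set avoiding the sum 32 can contain at most one of each pair {x, 32−x}, plus the 7 elements whose complement lies outside the range or equal to its own complement.
The integers 16, …, 28 (13 of them) are such a set: any two sum to at least 16+17 = 33 > 32.
Any 14th integer completes one of the 6 pairs, so 14 choices force a sum of 32.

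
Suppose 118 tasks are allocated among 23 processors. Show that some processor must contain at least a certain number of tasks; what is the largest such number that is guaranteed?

6

Pigeonhole: the 23 processors are the holes and the 118 tasks are the pigeons.
If every processor held at most 5 tasks, the total would be at most 23 × 5 = 115, which is less than 118.
So some processor holds at least ⌈118/23⌉ = 6 tasks.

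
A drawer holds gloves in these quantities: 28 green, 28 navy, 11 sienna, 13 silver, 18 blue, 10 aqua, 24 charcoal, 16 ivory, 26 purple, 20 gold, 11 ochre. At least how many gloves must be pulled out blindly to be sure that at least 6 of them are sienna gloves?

200

In the worst case for collecting sienna gloves, every non-sienna glove comes out first.
There are 28 + 28 + 13 + 18 + 10 + 24 + 16 + 26 + 20 + 11 = 194 non-sienna gloves altogether.
After those, each further glove must be sienna, so 194 + 6 = 200 draws guarantee 6 sienna gloves.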